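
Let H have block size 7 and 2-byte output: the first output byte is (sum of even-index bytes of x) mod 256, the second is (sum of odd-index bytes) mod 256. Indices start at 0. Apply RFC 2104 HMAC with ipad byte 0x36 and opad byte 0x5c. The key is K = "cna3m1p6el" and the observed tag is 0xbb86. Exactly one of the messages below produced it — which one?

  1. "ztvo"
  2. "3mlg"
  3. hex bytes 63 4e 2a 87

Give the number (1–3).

Key "cna3m1p6el" = 63 6e 61 33 6d 31 70 36 65 6c is 10 bytes > B = 7, so hash it first: H(key) = 06 74, then zero-pad to 7 bytes: K' = 06 74 00 00 00 00 00.
K' ⊕ ipad = 30 42 36 36 36 36 36; K' ⊕ opad = 5a 28 5c 5c 5c 5c 5c.
m1: inner = H(30 42 36 36 36 36 36 7a 74 76 6f) = b5 9e; tag = H(5a 28 5c 5c 5c 5c 5c b5 9e) = 0c95
m2: inner = H(30 42 36 36 36 36 36 33 6d 6c 67) = a6 4d; tag = H(5a 28 5c 5c 5c 5c 5c a6 4d) = bb86 ← matches
m3: inner = H(30 42 36 36 36 36 36 63 4e 2a 87) = a7 3b; tag = H(5a 28 5c 5c 5c 5c 5c a7 3b) = a987

2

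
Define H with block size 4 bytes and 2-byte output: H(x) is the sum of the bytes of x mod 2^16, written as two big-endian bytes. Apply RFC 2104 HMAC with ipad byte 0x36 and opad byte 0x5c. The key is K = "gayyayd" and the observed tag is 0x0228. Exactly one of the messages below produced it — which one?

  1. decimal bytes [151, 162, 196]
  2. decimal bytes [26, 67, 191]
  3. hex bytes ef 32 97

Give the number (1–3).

1

Key "gayyayd" = 67 61 79 79 61 79 64 is 7 bytes > B = 4, so hash it first: H(key) = 02 f8, then zero-pad to 4 bytes: K' = 02 f8 00 00.
K' ⊕ ipad = 34 ce 36 36; K' ⊕ opad = 5e a4 5c 5c.
m1: inner = H(34 ce 36 36 97 a2 c4) = 03 6b; tag = H(5e a4 5c 5c 03 6b) = 0228 ← matches
m2: inner = H(34 ce 36 36 1a 43 bf) = 02 8a; tag = H(5e a4 5c 5c 02 8a) = 0246
m3: inner = H(34 ce 36 36 ef 32 97) = 03 26; tag = H(5e a4 5c 5c 03 26) = 01e3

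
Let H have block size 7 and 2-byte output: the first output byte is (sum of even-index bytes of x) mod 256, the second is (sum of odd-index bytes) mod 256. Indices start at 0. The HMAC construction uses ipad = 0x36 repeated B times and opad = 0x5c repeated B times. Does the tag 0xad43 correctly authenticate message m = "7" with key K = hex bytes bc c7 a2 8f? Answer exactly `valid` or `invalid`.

Key hex bytes bc c7 a2 8f is 4 bytes ≤ B = 7; zero-pad to 7 bytes: K' = bc c7 a2 8f 00 00 00.
K' ⊕ ipad = 8a f1 94 b9 36 36 36; K' ⊕ opad = e0 9b fe d3 5c 5c 5c.
Inner hash: even-index sum = 394 mod 256 = 138; odd-index sum = 535 mod 256 = 23 → 8a 17.
Outer hash (recomputed tag): even-index sum = 685 mod 256 = 173; odd-index sum = 596 mod 256 = 84 → ad 54.
Recomputed tag = ad54; claimed = ad43 → mismatch.

invalid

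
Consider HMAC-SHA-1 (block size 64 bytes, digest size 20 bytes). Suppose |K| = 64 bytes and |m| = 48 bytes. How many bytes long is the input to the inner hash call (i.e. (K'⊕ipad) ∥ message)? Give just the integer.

112

Key is 64 ≤ 64 bytes, zero-padded: |K'| = 64.
Inner input = (K'⊕ipad) ∥ m → 64 + 48 = 112 bytes.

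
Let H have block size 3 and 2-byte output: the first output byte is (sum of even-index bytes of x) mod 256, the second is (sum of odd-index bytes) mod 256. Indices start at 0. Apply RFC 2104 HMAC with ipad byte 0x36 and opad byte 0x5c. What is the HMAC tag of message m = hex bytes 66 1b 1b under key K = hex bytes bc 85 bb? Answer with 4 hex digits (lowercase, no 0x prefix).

fb0b

Key hex bytes bc 85 bb is exactly B = 3 bytes: K' = bc 85 bb.
K' ⊕ ipad = 8a b3 8d.  K' ⊕ opad = e0 d9 e7.
Inner input = (K'⊕ipad) ∥ m = 8a b3 8d ∥ 66 1b 1b.
Inner hash: even-index sum = 306 mod 256 = 50; odd-index sum = 308 mod 256 = 52 → 32 34.
Outer input = (K'⊕opad) ∥ inner = e0 d9 e7 ∥ 32 34.
Outer hash (tag): even-index sum = 507 mod 256 = 251; odd-index sum = 267 mod 256 = 11 → fb 0b.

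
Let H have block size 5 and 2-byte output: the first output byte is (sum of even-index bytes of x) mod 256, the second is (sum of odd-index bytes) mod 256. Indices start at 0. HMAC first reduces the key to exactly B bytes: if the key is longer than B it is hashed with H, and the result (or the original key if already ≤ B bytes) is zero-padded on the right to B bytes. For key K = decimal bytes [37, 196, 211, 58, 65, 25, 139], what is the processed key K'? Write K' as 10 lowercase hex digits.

|K| = 7 > B = 5, so first hash the key.
H(K): even-index sum = 452 mod 256 = 196; odd-index sum = 279 mod 256 = 23 → c4 17.
Zero-pad H(K) = c4 17 to 5 bytes: K' = c4 17 00 00 00.

c417000000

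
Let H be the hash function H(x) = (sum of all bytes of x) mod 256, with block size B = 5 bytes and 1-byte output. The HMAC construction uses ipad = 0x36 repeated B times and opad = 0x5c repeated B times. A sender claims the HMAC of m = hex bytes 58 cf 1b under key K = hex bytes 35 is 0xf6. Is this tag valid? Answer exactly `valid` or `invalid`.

valid

Key hex bytes 35 is 1 byte ≤ B = 5; zero-pad to 5 bytes: K' = 35 00 00 00 00.
K' ⊕ ipad = 03 36 36 36 36; K' ⊕ opad = 69 5c 5c 5c 5c.
Inner hash: sum = 3+54+54+54+54+88+207+27 = 541; mod 256 = 29 → 1d.
Outer hash (recomputed tag): sum = 105+92+92+92+92+29 = 502; mod 256 = 246 → f6.
Recomputed tag = f6; claimed = f6 → match.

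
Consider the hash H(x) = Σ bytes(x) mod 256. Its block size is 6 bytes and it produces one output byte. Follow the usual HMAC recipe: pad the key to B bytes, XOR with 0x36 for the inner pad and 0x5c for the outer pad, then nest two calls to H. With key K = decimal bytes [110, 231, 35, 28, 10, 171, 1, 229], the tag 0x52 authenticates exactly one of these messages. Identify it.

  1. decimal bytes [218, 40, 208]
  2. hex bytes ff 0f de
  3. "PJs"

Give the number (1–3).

Key decimal bytes [110, 231, 35, 28, 10, 171, 1, 229] = 6e e7 23 1c 0a ab 01 e5 is 8 bytes > B = 6, so hash it first: H(key) = 2f, then zero-pad to 6 bytes: K' = 2f 00 00 00 00 00.
K' ⊕ ipad = 19 36 36 36 36 36; K' ⊕ opad = 73 5c 5c 5c 5c 5c.
m1: inner = H(19 36 36 36 36 36 da 28 d0) = f9; tag = H(73 5c 5c 5c 5c 5c f9) = 38
m2: inner = H(19 36 36 36 36 36 ff 0f de) = 13; tag = H(73 5c 5c 5c 5c 5c 13) = 52 ← matches
m3: inner = H(19 36 36 36 36 36 50 4a 73) = 34; tag = H(73 5c 5c 5c 5c 5c 34) = 73

2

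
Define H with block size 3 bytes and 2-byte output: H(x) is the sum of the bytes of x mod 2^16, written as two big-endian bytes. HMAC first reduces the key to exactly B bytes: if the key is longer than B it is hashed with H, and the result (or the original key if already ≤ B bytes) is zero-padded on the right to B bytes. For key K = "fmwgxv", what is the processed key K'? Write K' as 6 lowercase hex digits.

|K| = 6 > B = 3, so first hash the key.
H(K): sum = 102+109+119+103+120+118 = 671 → 02 9f.
Zero-pad H(K) = 02 9f to 3 bytes: K' = 02 9f 00.

029f00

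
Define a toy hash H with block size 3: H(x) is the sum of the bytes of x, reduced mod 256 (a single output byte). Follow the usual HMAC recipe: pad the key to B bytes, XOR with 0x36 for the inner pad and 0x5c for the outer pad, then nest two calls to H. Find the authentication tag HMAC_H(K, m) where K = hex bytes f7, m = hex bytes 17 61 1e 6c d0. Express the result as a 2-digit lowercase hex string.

Key hex bytes f7 is 1 byte ≤ B = 3; zero-pad to 3 bytes: K' = f7 00 00.
K' ⊕ ipad = c1 36 36.  K' ⊕ opad = ab 5c 5c.
Inner input = (K'⊕ipad) ∥ m = c1 36 36 ∥ 17 61 1e 6c d0.
Inner hash: sum = 193+54+54+23+97+30+108+208 = 767; mod 256 = 255 → ff.
Outer input = (K'⊕opad) ∥ inner = ab 5c 5c ∥ ff.
Outer hash (tag): sum = 171+92+92+255 = 610; mod 256 = 98 → 62.

62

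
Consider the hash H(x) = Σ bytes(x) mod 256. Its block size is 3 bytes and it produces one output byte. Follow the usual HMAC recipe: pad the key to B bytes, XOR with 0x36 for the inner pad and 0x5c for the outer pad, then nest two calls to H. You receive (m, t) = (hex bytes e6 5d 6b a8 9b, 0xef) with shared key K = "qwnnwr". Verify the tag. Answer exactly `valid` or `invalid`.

Key "qwnnwr" = 71 77 6e 6e 77 72 is 6 bytes > B = 3, so hash it first: H(key) = ad, then zero-pad to 3 bytes: K' = ad 00 00.
K' ⊕ ipad = 9b 36 36; K' ⊕ opad = f1 5c 5c.
Inner hash: sum = 155+54+54+230+93+107+168+155 = 1016; mod 256 = 248 → f8.
Outer hash (recomputed tag): sum = 241+92+92+248 = 673; mod 256 = 161 → a1.
Recomputed tag = a1; claimed = ef → mismatch.

invalid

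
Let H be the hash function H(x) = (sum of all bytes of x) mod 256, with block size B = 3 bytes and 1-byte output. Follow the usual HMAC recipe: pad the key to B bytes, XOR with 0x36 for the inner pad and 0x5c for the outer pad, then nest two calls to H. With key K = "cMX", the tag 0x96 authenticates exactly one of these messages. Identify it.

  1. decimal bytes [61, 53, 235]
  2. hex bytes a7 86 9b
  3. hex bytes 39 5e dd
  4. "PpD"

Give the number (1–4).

4

Key "cMX" = 63 4d 58 is exactly B = 3 bytes: K' = 63 4d 58.
K' ⊕ ipad = 55 7b 6e; K' ⊕ opad = 3f 11 04.
m1: inner = H(55 7b 6e 3d 35 eb) = 9b; tag = H(3f 11 04 9b) = ef
m2: inner = H(55 7b 6e a7 86 9b) = 06; tag = H(3f 11 04 06) = 5a
m3: inner = H(55 7b 6e 39 5e dd) = b2; tag = H(3f 11 04 b2) = 06
m4: inner = H(55 7b 6e 50 70 44) = 42; tag = H(3f 11 04 42) = 96 ← matches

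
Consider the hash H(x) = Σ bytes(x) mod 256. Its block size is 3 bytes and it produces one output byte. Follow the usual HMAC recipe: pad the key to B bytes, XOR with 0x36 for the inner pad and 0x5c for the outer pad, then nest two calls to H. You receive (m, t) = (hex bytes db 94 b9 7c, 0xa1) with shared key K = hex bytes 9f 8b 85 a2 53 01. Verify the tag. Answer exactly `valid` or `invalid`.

invalid

Key hex bytes 9f 8b 85 a2 53 01 is 6 bytes > B = 3, so hash it first: H(key) = a5, then zero-pad to 3 bytes: K' = a5 00 00.
K' ⊕ ipad = 93 36 36; K' ⊕ opad = f9 5c 5c.
Inner hash: sum = 147+54+54+219+148+185+124 = 931; mod 256 = 163 → a3.
Outer hash (recomputed tag): sum = 249+92+92+163 = 596; mod 256 = 84 → 54.
Recomputed tag = 54; claimed = a1 → mismatch.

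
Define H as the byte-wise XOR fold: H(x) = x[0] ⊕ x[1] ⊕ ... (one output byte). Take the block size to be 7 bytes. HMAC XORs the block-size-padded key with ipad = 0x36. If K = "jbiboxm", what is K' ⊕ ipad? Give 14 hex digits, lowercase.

5c545f54594e5b

Key "jbiboxm" = 6a 62 69 62 6f 78 6d is exactly B = 7 bytes: K' = 6a 62 69 62 6f 78 6d.
XOR each byte with 0x36: 6a⊕36=5c, 62⊕36=54, 69⊕36=5f, 62⊕36=54, 6f⊕36=59, 78⊕36=4e, 6d⊕36=5b.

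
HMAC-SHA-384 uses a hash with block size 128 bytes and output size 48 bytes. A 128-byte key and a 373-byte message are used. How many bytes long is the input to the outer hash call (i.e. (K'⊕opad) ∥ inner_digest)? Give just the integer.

176

Key is 128 ≤ 128 bytes, zero-padded: |K'| = 128.
Outer input = (K'⊕opad) ∥ H(inner) → 128 + 48 = 176 bytes.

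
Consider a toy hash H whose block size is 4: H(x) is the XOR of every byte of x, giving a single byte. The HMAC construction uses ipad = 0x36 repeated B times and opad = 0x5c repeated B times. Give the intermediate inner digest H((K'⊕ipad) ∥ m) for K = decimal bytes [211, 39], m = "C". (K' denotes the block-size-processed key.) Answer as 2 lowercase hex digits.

Key decimal bytes [211, 39] = d3 27 is 2 bytes ≤ B = 4; zero-pad to 4 bytes: K' = d3 27 00 00.
K' ⊕ ipad = e5 11 36 36.
Inner input = e5 11 36 36 ∥ 43.
Inner hash: XOR e5⊕11⊕36⊕36⊕43 = b7.

b7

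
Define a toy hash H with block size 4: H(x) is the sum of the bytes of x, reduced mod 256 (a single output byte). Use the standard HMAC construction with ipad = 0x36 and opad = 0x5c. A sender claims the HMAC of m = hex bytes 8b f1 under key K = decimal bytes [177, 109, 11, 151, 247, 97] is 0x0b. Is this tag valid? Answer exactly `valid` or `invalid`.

invalid

Key decimal bytes [177, 109, 11, 151, 247, 97] = b1 6d 0b 97 f7 61 is 6 bytes > B = 4, so hash it first: H(key) = 18, then zero-pad to 4 bytes: K' = 18 00 00 00.
K' ⊕ ipad = 2e 36 36 36; K' ⊕ opad = 44 5c 5c 5c.
Inner hash: sum = 46+54+54+54+139+241 = 588; mod 256 = 76 → 4c.
Outer hash (recomputed tag): sum = 68+92+92+92+76 = 420; mod 256 = 164 → a4.
Recomputed tag = a4; claimed = 0b → mismatch.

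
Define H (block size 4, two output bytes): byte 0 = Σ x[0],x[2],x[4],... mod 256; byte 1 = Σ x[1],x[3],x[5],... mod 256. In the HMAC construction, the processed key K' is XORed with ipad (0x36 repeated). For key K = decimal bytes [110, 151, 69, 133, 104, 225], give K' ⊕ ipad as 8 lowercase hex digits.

2dcb3636

Key decimal bytes [110, 151, 69, 133, 104, 225] = 6e 97 45 85 68 e1 is 6 bytes > B = 4, so hash it first: H(key) = 1b fd, then zero-pad to 4 bytes: K' = 1b fd 00 00.
XOR each byte with 0x36: 1b⊕36=2d, fd⊕36=cb, 00⊕36=36, 00⊕36=36.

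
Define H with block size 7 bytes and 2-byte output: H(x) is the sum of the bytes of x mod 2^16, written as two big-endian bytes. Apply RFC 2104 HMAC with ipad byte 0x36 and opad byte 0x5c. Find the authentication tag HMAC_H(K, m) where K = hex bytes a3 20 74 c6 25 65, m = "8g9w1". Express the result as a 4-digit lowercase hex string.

0447

Key hex bytes a3 20 74 c6 25 65 is 6 bytes ≤ B = 7; zero-pad to 7 bytes: K' = a3 20 74 c6 25 65 00.
K' ⊕ ipad = 95 16 42 f0 13 53 36.  K' ⊕ opad = ff 7c 28 9a 79 39 5c.
Inner input = (K'⊕ipad) ∥ m = 95 16 42 f0 13 53 36 ∥ 38 67 39 77 31.
Inner hash: sum = 149+22+66+240+19+83+54+56+103+57+119+49 = 1017 → 03 f9.
Outer input = (K'⊕opad) ∥ inner = ff 7c 28 9a 79 39 5c ∥ 03 f9.
Outer hash (tag): sum = 255+124+40+154+121+57+92+3+249 = 1095 → 04 47.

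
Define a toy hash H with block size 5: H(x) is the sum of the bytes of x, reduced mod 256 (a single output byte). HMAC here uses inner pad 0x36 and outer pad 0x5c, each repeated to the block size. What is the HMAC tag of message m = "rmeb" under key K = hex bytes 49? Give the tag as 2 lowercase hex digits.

Key hex bytes 49 is 1 byte ≤ B = 5; zero-pad to 5 bytes: K' = 49 00 00 00 00.
K' ⊕ ipad = 7f 36 36 36 36.  K' ⊕ opad = 15 5c 5c 5c 5c.
Inner input = (K'⊕ipad) ∥ m = 7f 36 36 36 36 ∥ 72 6d 65 62.
Inner hash: sum = 127+54+54+54+54+114+109+101+98 = 765; mod 256 = 253 → fd.
Outer input = (K'⊕opad) ∥ inner = 15 5c 5c 5c 5c ∥ fd.
Outer hash (tag): sum = 21+92+92+92+92+253 = 642; mod 256 = 130 → 82.

82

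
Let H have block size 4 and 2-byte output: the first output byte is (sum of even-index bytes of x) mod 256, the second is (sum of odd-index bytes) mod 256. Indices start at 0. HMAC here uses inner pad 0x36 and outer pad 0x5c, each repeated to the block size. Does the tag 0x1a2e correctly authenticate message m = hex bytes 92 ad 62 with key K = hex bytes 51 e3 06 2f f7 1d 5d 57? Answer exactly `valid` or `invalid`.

Key hex bytes 51 e3 06 2f f7 1d 5d 57 is 8 bytes > B = 4, so hash it first: H(key) = ab 86, then zero-pad to 4 bytes: K' = ab 86 00 00.
K' ⊕ ipad = 9d b0 36 36; K' ⊕ opad = f7 da 5c 5c.
Inner hash: even-index sum = 455 mod 256 = 199; odd-index sum = 403 mod 256 = 147 → c7 93.
Outer hash (recomputed tag): even-index sum = 538 mod 256 = 26; odd-index sum = 457 mod 256 = 201 → 1a c9.
Recomputed tag = 1ac9; claimed = 1a2e → mismatch.

invalid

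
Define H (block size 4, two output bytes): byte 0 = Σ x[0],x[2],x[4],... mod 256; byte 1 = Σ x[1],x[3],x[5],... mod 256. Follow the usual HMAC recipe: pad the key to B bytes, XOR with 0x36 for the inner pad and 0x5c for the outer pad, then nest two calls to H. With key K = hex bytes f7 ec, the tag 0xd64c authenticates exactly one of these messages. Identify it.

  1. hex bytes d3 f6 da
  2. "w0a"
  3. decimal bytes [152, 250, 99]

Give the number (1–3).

2

Key hex bytes f7 ec is 2 bytes ≤ B = 4; zero-pad to 4 bytes: K' = f7 ec 00 00.
K' ⊕ ipad = c1 da 36 36; K' ⊕ opad = ab b0 5c 5c.
m1: inner = H(c1 da 36 36 d3 f6 da) = a4 06; tag = H(ab b0 5c 5c a4 06) = ab12
m2: inner = H(c1 da 36 36 77 30 61) = cf 40; tag = H(ab b0 5c 5c cf 40) = d64c ← matches
m3: inner = H(c1 da 36 36 98 fa 63) = f2 0a; tag = H(ab b0 5c 5c f2 0a) = f916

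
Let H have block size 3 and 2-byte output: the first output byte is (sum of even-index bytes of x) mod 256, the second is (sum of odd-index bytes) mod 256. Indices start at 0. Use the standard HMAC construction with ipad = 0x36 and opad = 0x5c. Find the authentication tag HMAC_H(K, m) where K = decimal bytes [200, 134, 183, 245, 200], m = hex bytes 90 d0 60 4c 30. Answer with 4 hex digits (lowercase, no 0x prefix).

Key decimal bytes [200, 134, 183, 245, 200] = c8 86 b7 f5 c8 is 5 bytes > B = 3, so hash it first: H(key) = 47 7b, then zero-pad to 3 bytes: K' = 47 7b 00.
K' ⊕ ipad = 71 4d 36.  K' ⊕ opad = 1b 27 5c.
Inner input = (K'⊕ipad) ∥ m = 71 4d 36 ∥ 90 d0 60 4c 30.
Inner hash: even-index sum = 451 mod 256 = 195; odd-index sum = 365 mod 256 = 109 → c3 6d.
Outer input = (K'⊕opad) ∥ inner = 1b 27 5c ∥ c3 6d.
Outer hash (tag): even-index sum = 228 mod 256 = 228; odd-index sum = 234 mod 256 = 234 → e4 ea.

e4ea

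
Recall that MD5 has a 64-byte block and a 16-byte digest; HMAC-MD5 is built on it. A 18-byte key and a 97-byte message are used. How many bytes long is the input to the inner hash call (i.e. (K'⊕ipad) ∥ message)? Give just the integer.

Key is 18 ≤ 64 bytes, zero-padded: |K'| = 64.
Inner input = (K'⊕ipad) ∥ m → 64 + 97 = 161 bytes.

161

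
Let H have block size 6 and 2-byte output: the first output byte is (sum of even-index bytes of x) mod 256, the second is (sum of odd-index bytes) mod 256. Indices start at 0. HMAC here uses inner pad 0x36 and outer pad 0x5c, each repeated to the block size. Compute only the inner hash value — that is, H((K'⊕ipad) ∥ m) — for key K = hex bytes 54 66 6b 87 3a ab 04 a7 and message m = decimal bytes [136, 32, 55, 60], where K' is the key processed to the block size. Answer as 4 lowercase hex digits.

Key hex bytes 54 66 6b 87 3a ab 04 a7 is 8 bytes > B = 6, so hash it first: H(key) = fd 3f, then zero-pad to 6 bytes: K' = fd 3f 00 00 00 00.
K' ⊕ ipad = cb 09 36 36 36 36.
Inner input = cb 09 36 36 36 36 ∥ 88 20 37 3c.
Inner hash: even-index sum = 502 mod 256 = 246; odd-index sum = 209 mod 256 = 209 → f6 d1.

f6d1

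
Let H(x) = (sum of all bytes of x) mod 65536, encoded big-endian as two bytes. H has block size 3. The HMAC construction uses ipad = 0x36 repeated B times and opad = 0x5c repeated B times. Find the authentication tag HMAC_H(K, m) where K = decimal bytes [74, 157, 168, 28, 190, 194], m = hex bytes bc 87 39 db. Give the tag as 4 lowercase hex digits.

Key decimal bytes [74, 157, 168, 28, 190, 194] = 4a 9d a8 1c be c2 is 6 bytes > B = 3, so hash it first: H(key) = 03 2b, then zero-pad to 3 bytes: K' = 03 2b 00.
K' ⊕ ipad = 35 1d 36.  K' ⊕ opad = 5f 77 5c.
Inner input = (K'⊕ipad) ∥ m = 35 1d 36 ∥ bc 87 39 db.
Inner hash: sum = 53+29+54+188+135+57+219 = 735 → 02 df.
Outer input = (K'⊕opad) ∥ inner = 5f 77 5c ∥ 02 df.
Outer hash (tag): sum = 95+119+92+2+223 = 531 → 02 13.

0213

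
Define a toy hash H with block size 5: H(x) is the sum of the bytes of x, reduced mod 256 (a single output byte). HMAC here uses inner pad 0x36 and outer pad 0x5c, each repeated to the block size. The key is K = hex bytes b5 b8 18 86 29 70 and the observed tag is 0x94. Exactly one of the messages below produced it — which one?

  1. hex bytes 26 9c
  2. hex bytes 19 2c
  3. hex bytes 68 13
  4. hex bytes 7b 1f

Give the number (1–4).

1

Key hex bytes b5 b8 18 86 29 70 is 6 bytes > B = 5, so hash it first: H(key) = a4, then zero-pad to 5 bytes: K' = a4 00 00 00 00.
K' ⊕ ipad = 92 36 36 36 36; K' ⊕ opad = f8 5c 5c 5c 5c.
m1: inner = H(92 36 36 36 36 26 9c) = 2c; tag = H(f8 5c 5c 5c 5c 2c) = 94 ← matches
m2: inner = H(92 36 36 36 36 19 2c) = af; tag = H(f8 5c 5c 5c 5c af) = 17
m3: inner = H(92 36 36 36 36 68 13) = e5; tag = H(f8 5c 5c 5c 5c e5) = 4d
m4: inner = H(92 36 36 36 36 7b 1f) = 04; tag = H(f8 5c 5c 5c 5c 04) = 6c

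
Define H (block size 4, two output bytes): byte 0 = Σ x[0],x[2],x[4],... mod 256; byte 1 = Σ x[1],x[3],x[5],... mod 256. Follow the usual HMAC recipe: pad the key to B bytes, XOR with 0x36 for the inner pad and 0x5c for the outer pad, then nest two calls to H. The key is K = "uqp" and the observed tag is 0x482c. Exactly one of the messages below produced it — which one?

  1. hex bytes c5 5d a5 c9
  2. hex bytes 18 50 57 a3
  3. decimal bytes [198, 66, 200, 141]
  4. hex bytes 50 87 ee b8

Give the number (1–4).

Key "uqp" = 75 71 70 is 3 bytes ≤ B = 4; zero-pad to 4 bytes: K' = 75 71 70 00.
K' ⊕ ipad = 43 47 46 36; K' ⊕ opad = 29 2d 2c 5c.
m1: inner = H(43 47 46 36 c5 5d a5 c9) = f3 a3; tag = H(29 2d 2c 5c f3 a3) = 482c ← matches
m2: inner = H(43 47 46 36 18 50 57 a3) = f8 70; tag = H(29 2d 2c 5c f8 70) = 4df9
m3: inner = H(43 47 46 36 c6 42 c8 8d) = 17 4c; tag = H(29 2d 2c 5c 17 4c) = 6cd5
m4: inner = H(43 47 46 36 50 87 ee b8) = c7 bc; tag = H(29 2d 2c 5c c7 bc) = 1c45

1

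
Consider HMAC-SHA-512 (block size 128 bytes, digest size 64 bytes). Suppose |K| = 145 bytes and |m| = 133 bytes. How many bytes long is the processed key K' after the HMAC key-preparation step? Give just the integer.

128

Key is 145 > 128 bytes, so it is hashed to 64 bytes then zero-padded to 128: |K'| = 128.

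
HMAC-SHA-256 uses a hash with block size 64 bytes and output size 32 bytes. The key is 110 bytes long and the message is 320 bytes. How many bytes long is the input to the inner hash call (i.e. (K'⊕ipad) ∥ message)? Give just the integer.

Key is 110 > 64 bytes, so it is hashed to 32 bytes then zero-padded to 64: |K'| = 64.
Inner input = (K'⊕ipad) ∥ m → 64 + 320 = 384 bytes.

384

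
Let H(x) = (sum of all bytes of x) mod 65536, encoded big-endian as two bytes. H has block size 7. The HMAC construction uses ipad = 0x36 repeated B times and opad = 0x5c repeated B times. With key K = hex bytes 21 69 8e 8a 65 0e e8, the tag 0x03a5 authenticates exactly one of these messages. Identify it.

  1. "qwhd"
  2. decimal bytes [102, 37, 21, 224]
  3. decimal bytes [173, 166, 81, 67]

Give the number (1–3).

1

Key hex bytes 21 69 8e 8a 65 0e e8 is exactly B = 7 bytes: K' = 21 69 8e 8a 65 0e e8.
K' ⊕ ipad = 17 5f b8 bc 53 38 de; K' ⊕ opad = 7d 35 d2 d6 39 52 b4.
m1: inner = H(17 5f b8 bc 53 38 de 71 77 68 64) = 05 07; tag = H(7d 35 d2 d6 39 52 b4 05 07) = 03a5 ← matches
m2: inner = H(17 5f b8 bc 53 38 de 66 25 15 e0) = 04 d3; tag = H(7d 35 d2 d6 39 52 b4 04 d3) = 0470
m3: inner = H(17 5f b8 bc 53 38 de ad a6 51 43) = 05 3a; tag = H(7d 35 d2 d6 39 52 b4 05 3a) = 03d8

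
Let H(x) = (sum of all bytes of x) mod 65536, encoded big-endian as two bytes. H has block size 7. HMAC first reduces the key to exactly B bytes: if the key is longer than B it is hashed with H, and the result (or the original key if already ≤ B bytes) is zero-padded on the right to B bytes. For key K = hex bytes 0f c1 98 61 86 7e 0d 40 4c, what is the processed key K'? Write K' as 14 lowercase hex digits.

|K| = 9 > B = 7, so first hash the key.
H(K): sum = 15+193+152+97+134+126+13+64+76 = 870 → 03 66.
Zero-pad H(K) = 03 66 to 7 bytes: K' = 03 66 00 00 00 00 00.

03660000000000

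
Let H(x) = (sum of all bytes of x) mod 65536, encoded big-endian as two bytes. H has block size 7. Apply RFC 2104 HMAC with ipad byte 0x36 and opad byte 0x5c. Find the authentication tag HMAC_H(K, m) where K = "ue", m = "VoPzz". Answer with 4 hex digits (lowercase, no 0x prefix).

Key "ue" = 75 65 is 2 bytes ≤ B = 7; zero-pad to 7 bytes: K' = 75 65 00 00 00 00 00.
K' ⊕ ipad = 43 53 36 36 36 36 36.  K' ⊕ opad = 29 39 5c 5c 5c 5c 5c.
Inner input = (K'⊕ipad) ∥ m = 43 53 36 36 36 36 36 ∥ 56 6f 50 7a 7a.
Inner hash: sum = 67+83+54+54+54+54+54+86+111+80+122+122 = 941 → 03 ad.
Outer input = (K'⊕opad) ∥ inner = 29 39 5c 5c 5c 5c 5c ∥ 03 ad.
Outer hash (tag): sum = 41+57+92+92+92+92+92+3+173 = 734 → 02 de.

02de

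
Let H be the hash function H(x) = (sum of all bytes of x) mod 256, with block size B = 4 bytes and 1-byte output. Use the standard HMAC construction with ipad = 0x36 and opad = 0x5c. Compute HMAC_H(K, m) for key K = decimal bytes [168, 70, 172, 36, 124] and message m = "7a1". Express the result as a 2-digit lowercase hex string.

Key decimal bytes [168, 70, 172, 36, 124] = a8 46 ac 24 7c is 5 bytes > B = 4, so hash it first: H(key) = 3a, then zero-pad to 4 bytes: K' = 3a 00 00 00.
K' ⊕ ipad = 0c 36 36 36.  K' ⊕ opad = 66 5c 5c 5c.
Inner input = (K'⊕ipad) ∥ m = 0c 36 36 36 ∥ 37 61 31.
Inner hash: sum = 12+54+54+54+55+97+49 = 375; mod 256 = 119 → 77.
Outer input = (K'⊕opad) ∥ inner = 66 5c 5c 5c ∥ 77.
Outer hash (tag): sum = 102+92+92+92+119 = 497; mod 256 = 241 → f1.

f1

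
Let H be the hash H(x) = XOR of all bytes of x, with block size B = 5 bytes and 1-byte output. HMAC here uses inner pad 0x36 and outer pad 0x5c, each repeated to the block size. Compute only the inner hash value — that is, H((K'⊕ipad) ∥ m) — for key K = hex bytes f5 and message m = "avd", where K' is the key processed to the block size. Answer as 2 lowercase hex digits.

Key hex bytes f5 is 1 byte ≤ B = 5; zero-pad to 5 bytes: K' = f5 00 00 00 00.
K' ⊕ ipad = c3 36 36 36 36.
Inner input = c3 36 36 36 36 ∥ 61 76 64.
Inner hash: XOR c3⊕36⊕36⊕36⊕36⊕61⊕76⊕64 = b0.

b0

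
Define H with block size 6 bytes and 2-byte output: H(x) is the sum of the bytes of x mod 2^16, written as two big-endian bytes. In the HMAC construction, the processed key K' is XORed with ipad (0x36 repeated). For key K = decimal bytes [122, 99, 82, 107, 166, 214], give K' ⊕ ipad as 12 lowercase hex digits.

4c55645d90e0

Key decimal bytes [122, 99, 82, 107, 166, 214] = 7a 63 52 6b a6 d6 is exactly B = 6 bytes: K' = 7a 63 52 6b a6 d6.
XOR each byte with 0x36: 7a⊕36=4c, 63⊕36=55, 52⊕36=64, 6b⊕36=5d, a6⊕36=90, d6⊕36=e0.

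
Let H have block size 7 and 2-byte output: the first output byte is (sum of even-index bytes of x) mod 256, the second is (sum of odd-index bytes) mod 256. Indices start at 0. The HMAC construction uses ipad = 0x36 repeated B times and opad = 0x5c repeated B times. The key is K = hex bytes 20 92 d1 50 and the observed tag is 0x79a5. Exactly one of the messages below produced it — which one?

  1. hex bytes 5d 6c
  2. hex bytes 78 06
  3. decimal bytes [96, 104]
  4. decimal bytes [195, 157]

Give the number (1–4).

Key hex bytes 20 92 d1 50 is 4 bytes ≤ B = 7; zero-pad to 7 bytes: K' = 20 92 d1 50 00 00 00.
K' ⊕ ipad = 16 a4 e7 66 36 36 36; K' ⊕ opad = 7c ce 8d 0c 5c 5c 5c.
m1: inner = H(16 a4 e7 66 36 36 36 5d 6c) = d5 9d; tag = H(7c ce 8d 0c 5c 5c 5c d5 9d) = 5e0b
m2: inner = H(16 a4 e7 66 36 36 36 78 06) = 6f b8; tag = H(7c ce 8d 0c 5c 5c 5c 6f b8) = 79a5 ← matches
m3: inner = H(16 a4 e7 66 36 36 36 60 68) = d1 a0; tag = H(7c ce 8d 0c 5c 5c 5c d1 a0) = 6107
m4: inner = H(16 a4 e7 66 36 36 36 c3 9d) = 06 03; tag = H(7c ce 8d 0c 5c 5c 5c 06 03) = c43c

2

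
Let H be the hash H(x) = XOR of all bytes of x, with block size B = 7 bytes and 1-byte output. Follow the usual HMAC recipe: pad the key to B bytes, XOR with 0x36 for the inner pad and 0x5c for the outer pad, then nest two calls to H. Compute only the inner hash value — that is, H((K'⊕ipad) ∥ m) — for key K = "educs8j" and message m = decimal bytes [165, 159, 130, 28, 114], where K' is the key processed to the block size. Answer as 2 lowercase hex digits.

Key "educs8j" = 65 64 75 63 73 38 6a is exactly B = 7 bytes: K' = 65 64 75 63 73 38 6a.
K' ⊕ ipad = 53 52 43 55 45 0e 5c.
Inner input = 53 52 43 55 45 0e 5c ∥ a5 9f 82 1c 72.
Inner hash: XOR 53⊕52⊕43⊕55⊕45⊕0e⊕5c⊕a5⊕9f⊕82⊕1c⊕72 = d6.

d6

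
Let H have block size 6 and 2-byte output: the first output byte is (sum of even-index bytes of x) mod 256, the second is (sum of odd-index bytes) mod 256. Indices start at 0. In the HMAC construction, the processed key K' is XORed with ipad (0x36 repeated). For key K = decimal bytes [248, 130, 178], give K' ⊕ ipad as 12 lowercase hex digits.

Key decimal bytes [248, 130, 178] = f8 82 b2 is 3 bytes ≤ B = 6; zero-pad to 6 bytes: K' = f8 82 b2 00 00 00.
XOR each byte with 0x36: f8⊕36=ce, 82⊕36=b4, b2⊕36=84, 00⊕36=36, 00⊕36=36, 00⊕36=36.

ceb484363636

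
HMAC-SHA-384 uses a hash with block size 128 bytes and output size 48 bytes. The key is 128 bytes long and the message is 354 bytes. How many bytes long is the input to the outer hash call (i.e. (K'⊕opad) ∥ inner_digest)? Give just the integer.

176

Key is 128 ≤ 128 bytes, zero-padded: |K'| = 128.
Outer input = (K'⊕opad) ∥ H(inner) → 128 + 48 = 176 bytes.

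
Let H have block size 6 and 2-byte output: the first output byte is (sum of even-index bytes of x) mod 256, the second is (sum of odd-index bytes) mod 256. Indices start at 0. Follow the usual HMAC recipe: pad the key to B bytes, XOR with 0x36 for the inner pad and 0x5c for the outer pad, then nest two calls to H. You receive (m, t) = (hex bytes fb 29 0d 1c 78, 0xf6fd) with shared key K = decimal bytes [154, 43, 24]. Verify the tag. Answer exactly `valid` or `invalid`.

valid

Key decimal bytes [154, 43, 24] = 9a 2b 18 is 3 bytes ≤ B = 6; zero-pad to 6 bytes: K' = 9a 2b 18 00 00 00.
K' ⊕ ipad = ac 1d 2e 36 36 36; K' ⊕ opad = c6 77 44 5c 5c 5c.
Inner hash: even-index sum = 656 mod 256 = 144; odd-index sum = 206 mod 256 = 206 → 90 ce.
Outer hash (recomputed tag): even-index sum = 502 mod 256 = 246; odd-index sum = 509 mod 256 = 253 → f6 fd.
Recomputed tag = f6fd; claimed = f6fd → match.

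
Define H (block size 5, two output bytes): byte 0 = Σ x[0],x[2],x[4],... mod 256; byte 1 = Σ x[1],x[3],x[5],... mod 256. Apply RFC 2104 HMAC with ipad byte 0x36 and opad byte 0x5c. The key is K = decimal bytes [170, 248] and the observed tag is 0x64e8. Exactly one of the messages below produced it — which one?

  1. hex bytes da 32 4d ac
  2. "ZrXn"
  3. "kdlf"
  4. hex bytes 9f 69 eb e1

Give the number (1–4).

Key decimal bytes [170, 248] = aa f8 is 2 bytes ≤ B = 5; zero-pad to 5 bytes: K' = aa f8 00 00 00.
K' ⊕ ipad = 9c ce 36 36 36; K' ⊕ opad = f6 a4 5c 5c 5c.
m1: inner = H(9c ce 36 36 36 da 32 4d ac) = e6 2b; tag = H(f6 a4 5c 5c 5c e6 2b) = d9e6
m2: inner = H(9c ce 36 36 36 5a 72 58 6e) = e8 b6; tag = H(f6 a4 5c 5c 5c e8 b6) = 64e8 ← matches
m3: inner = H(9c ce 36 36 36 6b 64 6c 66) = d2 db; tag = H(f6 a4 5c 5c 5c d2 db) = 89d2
m4: inner = H(9c ce 36 36 36 9f 69 eb e1) = 52 8e; tag = H(f6 a4 5c 5c 5c 52 8e) = 3c52

2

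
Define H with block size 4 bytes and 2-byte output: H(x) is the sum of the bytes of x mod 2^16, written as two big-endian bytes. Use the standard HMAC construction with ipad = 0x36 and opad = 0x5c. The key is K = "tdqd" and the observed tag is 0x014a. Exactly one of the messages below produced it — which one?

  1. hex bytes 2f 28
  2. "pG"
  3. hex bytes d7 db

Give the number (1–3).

Key "tdqd" = 74 64 71 64 is exactly B = 4 bytes: K' = 74 64 71 64.
K' ⊕ ipad = 42 52 47 52; K' ⊕ opad = 28 38 2d 38.
m1: inner = H(42 52 47 52 2f 28) = 01 84; tag = H(28 38 2d 38 01 84) = 014a ← matches
m2: inner = H(42 52 47 52 70 47) = 01 e4; tag = H(28 38 2d 38 01 e4) = 01aa
m3: inner = H(42 52 47 52 d7 db) = 02 df; tag = H(28 38 2d 38 02 df) = 01a6

1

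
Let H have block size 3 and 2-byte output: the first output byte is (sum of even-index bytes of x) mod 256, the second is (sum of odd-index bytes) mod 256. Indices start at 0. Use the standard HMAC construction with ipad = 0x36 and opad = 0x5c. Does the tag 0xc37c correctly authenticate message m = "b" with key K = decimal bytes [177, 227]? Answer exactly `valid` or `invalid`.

Key decimal bytes [177, 227] = b1 e3 is 2 bytes ≤ B = 3; zero-pad to 3 bytes: K' = b1 e3 00.
K' ⊕ ipad = 87 d5 36; K' ⊕ opad = ed bf 5c.
Inner hash: even-index sum = 189 mod 256 = 189; odd-index sum = 311 mod 256 = 55 → bd 37.
Outer hash (recomputed tag): even-index sum = 384 mod 256 = 128; odd-index sum = 380 mod 256 = 124 → 80 7c.
Recomputed tag = 807c; claimed = c37c → mismatch.

invalid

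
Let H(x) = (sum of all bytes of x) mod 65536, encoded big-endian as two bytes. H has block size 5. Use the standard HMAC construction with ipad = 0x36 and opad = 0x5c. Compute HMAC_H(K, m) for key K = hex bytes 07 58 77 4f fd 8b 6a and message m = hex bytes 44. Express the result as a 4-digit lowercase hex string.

01fb

Key hex bytes 07 58 77 4f fd 8b 6a is 7 bytes > B = 5, so hash it first: H(key) = 03 17, then zero-pad to 5 bytes: K' = 03 17 00 00 00.
K' ⊕ ipad = 35 21 36 36 36.  K' ⊕ opad = 5f 4b 5c 5c 5c.
Inner input = (K'⊕ipad) ∥ m = 35 21 36 36 36 ∥ 44.
Inner hash: sum = 53+33+54+54+54+68 = 316 → 01 3c.
Outer input = (K'⊕opad) ∥ inner = 5f 4b 5c 5c 5c ∥ 01 3c.
Outer hash (tag): sum = 95+75+92+92+92+1+60 = 507 → 01 fb.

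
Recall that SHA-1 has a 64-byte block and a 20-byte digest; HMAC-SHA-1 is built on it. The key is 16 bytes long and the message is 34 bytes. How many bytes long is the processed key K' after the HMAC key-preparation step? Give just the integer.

64

Key is 16 ≤ 64 bytes, zero-padded: |K'| = 64.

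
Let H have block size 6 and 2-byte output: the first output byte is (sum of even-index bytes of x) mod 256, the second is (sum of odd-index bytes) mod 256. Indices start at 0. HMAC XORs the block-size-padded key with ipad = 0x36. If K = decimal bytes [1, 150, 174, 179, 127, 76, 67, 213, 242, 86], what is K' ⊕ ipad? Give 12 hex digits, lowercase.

55f636363636

Key decimal bytes [1, 150, 174, 179, 127, 76, 67, 213, 242, 86] = 01 96 ae b3 7f 4c 43 d5 f2 56 is 10 bytes > B = 6, so hash it first: H(key) = 63 c0, then zero-pad to 6 bytes: K' = 63 c0 00 00 00 00.
XOR each byte with 0x36: 63⊕36=55, c0⊕36=f6, 00⊕36=36, 00⊕36=36, 00⊕36=36, 00⊕36=36.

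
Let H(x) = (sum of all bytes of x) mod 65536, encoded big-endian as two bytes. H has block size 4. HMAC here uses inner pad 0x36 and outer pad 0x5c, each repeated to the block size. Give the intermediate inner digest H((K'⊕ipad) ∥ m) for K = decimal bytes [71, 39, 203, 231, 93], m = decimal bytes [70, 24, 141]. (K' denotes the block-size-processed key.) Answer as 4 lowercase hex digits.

Key decimal bytes [71, 39, 203, 231, 93] = 47 27 cb e7 5d is 5 bytes > B = 4, so hash it first: H(key) = 02 7d, then zero-pad to 4 bytes: K' = 02 7d 00 00.
K' ⊕ ipad = 34 4b 36 36.
Inner input = 34 4b 36 36 ∥ 46 18 8d.
Inner hash: sum = 52+75+54+54+70+24+141 = 470 → 01 d6.

01d6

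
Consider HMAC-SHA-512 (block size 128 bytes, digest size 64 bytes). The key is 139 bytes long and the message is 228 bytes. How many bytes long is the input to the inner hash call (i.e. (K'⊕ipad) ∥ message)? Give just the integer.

356

Key is 139 > 128 bytes, so it is hashed to 64 bytes then zero-padded to 128: |K'| = 128.
Inner input = (K'⊕ipad) ∥ m → 128 + 228 = 356 bytes.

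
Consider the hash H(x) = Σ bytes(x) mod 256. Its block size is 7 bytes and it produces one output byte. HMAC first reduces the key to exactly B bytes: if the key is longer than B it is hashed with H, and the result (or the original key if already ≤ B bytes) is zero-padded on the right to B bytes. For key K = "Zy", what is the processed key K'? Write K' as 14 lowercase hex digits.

5a790000000000

Key "Zy" = 5a 79 is 2 bytes ≤ B = 7; zero-pad to 7 bytes: K' = 5a 79 00 00 00 00 00.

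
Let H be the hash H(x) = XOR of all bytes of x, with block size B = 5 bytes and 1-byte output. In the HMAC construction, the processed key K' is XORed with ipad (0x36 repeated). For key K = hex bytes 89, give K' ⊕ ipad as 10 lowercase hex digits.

Key hex bytes 89 is 1 byte ≤ B = 5; zero-pad to 5 bytes: K' = 89 00 00 00 00.
XOR each byte with 0x36: 89⊕36=bf, 00⊕36=36, 00⊕36=36, 00⊕36=36, 00⊕36=36.

bf36363636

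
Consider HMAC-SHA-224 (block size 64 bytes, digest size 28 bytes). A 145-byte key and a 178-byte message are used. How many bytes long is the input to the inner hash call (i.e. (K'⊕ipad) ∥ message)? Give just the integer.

Key is 145 > 64 bytes, so it is hashed to 28 bytes then zero-padded to 64: |K'| = 64.
Inner input = (K'⊕ipad) ∥ m → 64 + 178 = 242 bytes.

242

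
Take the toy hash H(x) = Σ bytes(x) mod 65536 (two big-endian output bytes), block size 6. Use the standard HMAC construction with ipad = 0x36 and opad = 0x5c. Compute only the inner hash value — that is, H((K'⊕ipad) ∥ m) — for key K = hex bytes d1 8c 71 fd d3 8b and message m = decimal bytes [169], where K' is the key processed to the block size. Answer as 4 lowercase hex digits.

04fe

Key hex bytes d1 8c 71 fd d3 8b is exactly B = 6 bytes: K' = d1 8c 71 fd d3 8b.
K' ⊕ ipad = e7 ba 47 cb e5 bd.
Inner input = e7 ba 47 cb e5 bd ∥ a9.
Inner hash: sum = 231+186+71+203+229+189+169 = 1278 → 04 fe.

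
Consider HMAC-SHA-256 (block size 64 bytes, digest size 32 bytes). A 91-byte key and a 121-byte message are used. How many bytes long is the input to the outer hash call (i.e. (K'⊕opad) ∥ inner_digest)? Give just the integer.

Key is 91 > 64 bytes, so it is hashed to 32 bytes then zero-padded to 64: |K'| = 64.
Outer input = (K'⊕opad) ∥ H(inner) → 64 + 32 = 96 bytes.

96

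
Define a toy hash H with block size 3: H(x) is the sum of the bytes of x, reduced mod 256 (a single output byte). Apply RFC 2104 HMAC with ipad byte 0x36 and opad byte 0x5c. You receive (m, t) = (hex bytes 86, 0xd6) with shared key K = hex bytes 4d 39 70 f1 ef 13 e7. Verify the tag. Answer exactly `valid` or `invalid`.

invalid

Key hex bytes 4d 39 70 f1 ef 13 e7 is 7 bytes > B = 3, so hash it first: H(key) = d0, then zero-pad to 3 bytes: K' = d0 00 00.
K' ⊕ ipad = e6 36 36; K' ⊕ opad = 8c 5c 5c.
Inner hash: sum = 230+54+54+134 = 472; mod 256 = 216 → d8.
Outer hash (recomputed tag): sum = 140+92+92+216 = 540; mod 256 = 28 → 1c.
Recomputed tag = 1c; claimed = d6 → mismatch.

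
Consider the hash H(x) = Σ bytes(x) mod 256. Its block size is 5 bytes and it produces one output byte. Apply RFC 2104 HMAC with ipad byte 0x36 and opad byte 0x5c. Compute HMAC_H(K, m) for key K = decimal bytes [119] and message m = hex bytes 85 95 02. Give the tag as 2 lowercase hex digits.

Key decimal bytes [119] = 77 is 1 byte ≤ B = 5; zero-pad to 5 bytes: K' = 77 00 00 00 00.
K' ⊕ ipad = 41 36 36 36 36.  K' ⊕ opad = 2b 5c 5c 5c 5c.
Inner input = (K'⊕ipad) ∥ m = 41 36 36 36 36 ∥ 85 95 02.
Inner hash: sum = 65+54+54+54+54+133+149+2 = 565; mod 256 = 53 → 35.
Outer input = (K'⊕opad) ∥ inner = 2b 5c 5c 5c 5c ∥ 35.
Outer hash (tag): sum = 43+92+92+92+92+53 = 464; mod 256 = 208 → d0.

d0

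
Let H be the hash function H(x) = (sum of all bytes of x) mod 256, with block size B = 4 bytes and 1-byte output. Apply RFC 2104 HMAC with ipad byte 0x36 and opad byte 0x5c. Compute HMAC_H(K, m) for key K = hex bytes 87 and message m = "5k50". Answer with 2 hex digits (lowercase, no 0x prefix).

47

Key hex bytes 87 is 1 byte ≤ B = 4; zero-pad to 4 bytes: K' = 87 00 00 00.
K' ⊕ ipad = b1 36 36 36.  K' ⊕ opad = db 5c 5c 5c.
Inner input = (K'⊕ipad) ∥ m = b1 36 36 36 ∥ 35 6b 35 30.
Inner hash: sum = 177+54+54+54+53+107+53+48 = 600; mod 256 = 88 → 58.
Outer input = (K'⊕opad) ∥ inner = db 5c 5c 5c ∥ 58.
Outer hash (tag): sum = 219+92+92+92+88 = 583; mod 256 = 71 → 47.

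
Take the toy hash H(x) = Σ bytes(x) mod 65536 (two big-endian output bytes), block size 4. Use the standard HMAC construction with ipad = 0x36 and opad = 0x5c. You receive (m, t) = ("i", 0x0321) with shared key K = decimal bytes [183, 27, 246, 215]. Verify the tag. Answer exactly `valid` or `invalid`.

Key decimal bytes [183, 27, 246, 215] = b7 1b f6 d7 is exactly B = 4 bytes: K' = b7 1b f6 d7.
K' ⊕ ipad = 81 2d c0 e1; K' ⊕ opad = eb 47 aa 8b.
Inner hash: sum = 129+45+192+225+105 = 696 → 02 b8.
Outer hash (recomputed tag): sum = 235+71+170+139+2+184 = 801 → 03 21.
Recomputed tag = 0321; claimed = 0321 → match.

valid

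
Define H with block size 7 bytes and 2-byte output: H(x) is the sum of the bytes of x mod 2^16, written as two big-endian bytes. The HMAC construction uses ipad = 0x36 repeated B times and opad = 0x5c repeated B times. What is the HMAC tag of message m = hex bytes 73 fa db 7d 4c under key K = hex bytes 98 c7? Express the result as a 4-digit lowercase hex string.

03ee

Key hex bytes 98 c7 is 2 bytes ≤ B = 7; zero-pad to 7 bytes: K' = 98 c7 00 00 00 00 00.
K' ⊕ ipad = ae f1 36 36 36 36 36.  K' ⊕ opad = c4 9b 5c 5c 5c 5c 5c.
Inner input = (K'⊕ipad) ∥ m = ae f1 36 36 36 36 36 ∥ 73 fa db 7d 4c.
Inner hash: sum = 174+241+54+54+54+54+54+115+250+219+125+76 = 1470 → 05 be.
Outer input = (K'⊕opad) ∥ inner = c4 9b 5c 5c 5c 5c 5c ∥ 05 be.
Outer hash (tag): sum = 196+155+92+92+92+92+92+5+190 = 1006 → 03 ee.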